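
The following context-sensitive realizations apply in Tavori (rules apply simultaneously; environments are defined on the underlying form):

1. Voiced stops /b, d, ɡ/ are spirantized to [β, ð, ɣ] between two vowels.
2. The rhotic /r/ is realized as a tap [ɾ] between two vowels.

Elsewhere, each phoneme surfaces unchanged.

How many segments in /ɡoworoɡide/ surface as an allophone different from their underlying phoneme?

Segments that undergo a rule: /r/ → [ɾ] (rule 2); /ɡ/ → [ɣ] (rule 1); /d/ → [ð] (rule 1).
All other segments surface unchanged.

3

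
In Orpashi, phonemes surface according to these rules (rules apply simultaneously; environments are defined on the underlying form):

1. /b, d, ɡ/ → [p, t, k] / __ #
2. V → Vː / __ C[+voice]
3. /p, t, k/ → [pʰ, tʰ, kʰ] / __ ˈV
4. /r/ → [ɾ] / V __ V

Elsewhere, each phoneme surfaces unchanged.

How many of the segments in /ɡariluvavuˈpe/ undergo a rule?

Segments that undergo a rule: /a/ → [aː] (rule 2); /r/ → [ɾ] (rule 4); /i/ → [iː] (rule 2); /u/ → [uː] (rule 2); /a/ → [aː] (rule 2); /p/ → [pʰ] (rule 3).
All other segments surface unchanged.

6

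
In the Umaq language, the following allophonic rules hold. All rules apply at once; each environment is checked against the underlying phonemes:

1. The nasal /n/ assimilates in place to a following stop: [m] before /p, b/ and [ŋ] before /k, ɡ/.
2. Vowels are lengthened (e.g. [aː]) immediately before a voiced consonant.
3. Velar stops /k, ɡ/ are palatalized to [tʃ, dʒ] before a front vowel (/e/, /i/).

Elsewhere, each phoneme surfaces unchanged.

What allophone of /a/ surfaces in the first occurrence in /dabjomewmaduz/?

Rule 2 applies to /a/ (between /d/ and /b/: before a voiced consonant) → [aː].

[aː]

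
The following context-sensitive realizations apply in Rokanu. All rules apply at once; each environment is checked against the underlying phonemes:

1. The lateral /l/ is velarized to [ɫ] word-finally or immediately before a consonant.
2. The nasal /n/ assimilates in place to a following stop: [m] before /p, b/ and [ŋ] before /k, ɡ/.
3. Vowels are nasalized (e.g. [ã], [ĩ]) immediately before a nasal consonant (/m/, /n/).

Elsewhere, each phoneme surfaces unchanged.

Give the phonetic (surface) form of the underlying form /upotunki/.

/u/ (word-initial) fails the environment for rule 3, so it stays [u].
/p/ (between /u/ and /o/): no rule targets it → [p].
/o/ — between /p/ and /t/; rule 3 does not apply here → [o].
/t/ stays [t].
/u/ meets the environment for rule 3 (before a nasal consonant) → [ũ].
/n/ meets the environment for rule 2 (before a labial or velar stop) → [ŋ].
/k/ — not in any rule's target class → [k].
/i/ (word-final): rule 3 targets it, but not before a nasal consonant → unchanged [i].

[upotũŋki]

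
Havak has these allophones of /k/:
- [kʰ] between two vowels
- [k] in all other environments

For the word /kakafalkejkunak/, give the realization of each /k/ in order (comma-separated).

[k], [kʰ], [k], [k], [k]

Occurrence 1 (position 1): no conditioning environment matches → elsewhere allophone [k].
Occurrence 2 (position 3): between two vowels → [kʰ].
Occurrence 3 (position 8): no conditioning environment matches → elsewhere allophone [k].
Occurrence 4 (position 11): no conditioning environment matches → elsewhere allophone [k].
Occurrence 5 (position 15): no conditioning environment matches → elsewhere allophone [k].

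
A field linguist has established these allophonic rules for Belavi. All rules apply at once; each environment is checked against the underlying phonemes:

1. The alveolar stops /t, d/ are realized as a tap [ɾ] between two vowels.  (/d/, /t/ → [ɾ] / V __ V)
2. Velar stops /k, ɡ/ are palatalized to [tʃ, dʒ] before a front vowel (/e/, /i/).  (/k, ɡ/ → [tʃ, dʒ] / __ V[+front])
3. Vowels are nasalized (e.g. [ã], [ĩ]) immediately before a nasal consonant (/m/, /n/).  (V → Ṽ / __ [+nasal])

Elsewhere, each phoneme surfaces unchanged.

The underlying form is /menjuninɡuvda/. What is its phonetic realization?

[mẽnjũnĩnɡuvda]

/m/ stays [m].
Rule 3 applies to /e/ (between /m/ and /n/: before a nasal consonant) → [ẽ].
/n/ (between /e/ and /j/): no rule targets it → [n].
/j/ stays [j].
/u/ (between /j/ and /n/): before a nasal consonant, so rule 3 applies → [ũ].
/n/ (between /u/ and /i/) is unaffected → [n].
/i/ (between /n/ and /n/) occurs before a nasal consonant → [ĩ] by rule 3.
/n/ — not in any rule's target class → [n].
/ɡ/ (between /n/ and /u/) fails the environment for rule 2, so it stays [ɡ].
/u/ — between /ɡ/ and /v/; rule 3 does not apply here → [u].
/v/ (between /u/ and /d/) is unaffected → [v].
/d/ (between /v/ and /a/) fails the environment for rule 1, so it stays [d].
/a/ (word-final): rule 3 targets it, but not before a nasal consonant → unchanged [a].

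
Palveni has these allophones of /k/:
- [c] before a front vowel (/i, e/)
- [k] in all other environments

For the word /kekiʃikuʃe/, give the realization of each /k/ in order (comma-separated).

[c], [c], [k]

Occurrence 1 (position 1): before a front vowel → [c].
Occurrence 2 (position 3): before a front vowel → [c].
Occurrence 3 (position 7): no conditioning environment matches → elsewhere allophone [k].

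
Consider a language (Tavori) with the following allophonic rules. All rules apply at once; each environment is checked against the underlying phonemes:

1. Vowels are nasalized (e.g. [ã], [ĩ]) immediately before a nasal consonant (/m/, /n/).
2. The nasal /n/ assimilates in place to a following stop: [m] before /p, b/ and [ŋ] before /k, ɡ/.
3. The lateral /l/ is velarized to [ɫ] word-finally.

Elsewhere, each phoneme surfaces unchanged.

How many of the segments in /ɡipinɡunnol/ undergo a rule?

Segments that undergo a rule: /i/ → [ĩ] (rule 1); /n/ → [ŋ] (rule 2); /u/ → [ũ] (rule 1); /l/ → [ɫ] (rule 3).
All other segments surface unchanged.

4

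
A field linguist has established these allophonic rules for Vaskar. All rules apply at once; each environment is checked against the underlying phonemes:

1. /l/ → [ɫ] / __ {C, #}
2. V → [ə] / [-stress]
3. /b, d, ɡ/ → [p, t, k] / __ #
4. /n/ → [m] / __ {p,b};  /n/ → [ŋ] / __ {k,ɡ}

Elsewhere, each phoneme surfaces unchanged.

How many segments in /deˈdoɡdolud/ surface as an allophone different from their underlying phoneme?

Segments that undergo a rule: /e/ → [ə] (rule 2); /o/ → [ə] (rule 2); /u/ → [ə] (rule 2); /d/ → [t] (rule 3).
All other segments surface unchanged.

4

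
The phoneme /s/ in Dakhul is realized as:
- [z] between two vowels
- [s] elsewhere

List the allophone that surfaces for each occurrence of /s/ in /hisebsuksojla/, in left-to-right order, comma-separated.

[z], [s], [s]

Occurrence 1 (position 3): between two vowels → [z].
Occurrence 2 (position 6): no conditioning environment matches → elsewhere allophone [s].
Occurrence 3 (position 9): no conditioning environment matches → elsewhere allophone [s].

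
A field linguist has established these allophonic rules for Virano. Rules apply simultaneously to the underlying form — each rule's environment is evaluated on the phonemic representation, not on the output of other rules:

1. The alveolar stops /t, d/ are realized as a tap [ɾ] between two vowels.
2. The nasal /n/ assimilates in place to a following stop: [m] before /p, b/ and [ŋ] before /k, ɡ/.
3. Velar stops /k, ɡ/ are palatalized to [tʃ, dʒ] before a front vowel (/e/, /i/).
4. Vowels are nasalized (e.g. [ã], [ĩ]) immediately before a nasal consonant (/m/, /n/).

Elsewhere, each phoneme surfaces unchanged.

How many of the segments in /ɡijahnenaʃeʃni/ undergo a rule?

Segments that undergo a rule: /ɡ/ → [dʒ] (rule 3); /e/ → [ẽ] (rule 4).
All other segments surface unchanged.

2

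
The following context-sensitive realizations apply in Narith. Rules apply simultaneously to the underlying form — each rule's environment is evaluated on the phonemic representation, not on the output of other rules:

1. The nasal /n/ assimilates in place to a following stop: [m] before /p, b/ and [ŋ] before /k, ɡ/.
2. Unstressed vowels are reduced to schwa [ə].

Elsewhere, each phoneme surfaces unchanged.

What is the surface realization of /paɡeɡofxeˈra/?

[pəɡəɡəfxəˈra]

/p/ (word-initial) is unaffected → [p].
/a/ (between /p/ and /ɡ/) occurs in an unstressed syllable → [ə] by rule 2.
/ɡ/ (between /a/ and /e/) is unaffected → [ɡ].
/e/ meets the environment for rule 2 (in an unstressed syllable) → [ə].
/ɡ/ (between /e/ and /o/): no rule targets it → [ɡ].
Rule 2 applies to /o/ (between /ɡ/ and /f/: in an unstressed syllable) → [ə].
/f/ stays [f].
/x/ — not in any rule's target class → [x].
/e/ meets the environment for rule 2 (in an unstressed syllable) → [ə].
/r/ (between /e/ and /a/): no rule targets it → [r].
/a/ (word-final): rule 2 targets it, but not in an unstressed syllable → unchanged [a].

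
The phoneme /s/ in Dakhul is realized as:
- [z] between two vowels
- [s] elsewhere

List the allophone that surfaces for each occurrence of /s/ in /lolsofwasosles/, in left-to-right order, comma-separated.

Occurrence 1 (position 4): no conditioning environment matches → elsewhere allophone [s].
Occurrence 2 (position 9): between two vowels → [z].
Occurrence 3 (position 11): no conditioning environment matches → elsewhere allophone [s].
Occurrence 4 (position 14): no conditioning environment matches → elsewhere allophone [s].

[s], [z], [s], [s]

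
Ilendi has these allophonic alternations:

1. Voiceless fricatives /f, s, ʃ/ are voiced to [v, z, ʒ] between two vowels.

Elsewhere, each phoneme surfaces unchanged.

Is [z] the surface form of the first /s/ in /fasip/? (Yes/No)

Rule 1 applies to /s/ (between /a/ and /i/: between two vowels) → [z].
The actual realization is [z], which matches [z].

Yes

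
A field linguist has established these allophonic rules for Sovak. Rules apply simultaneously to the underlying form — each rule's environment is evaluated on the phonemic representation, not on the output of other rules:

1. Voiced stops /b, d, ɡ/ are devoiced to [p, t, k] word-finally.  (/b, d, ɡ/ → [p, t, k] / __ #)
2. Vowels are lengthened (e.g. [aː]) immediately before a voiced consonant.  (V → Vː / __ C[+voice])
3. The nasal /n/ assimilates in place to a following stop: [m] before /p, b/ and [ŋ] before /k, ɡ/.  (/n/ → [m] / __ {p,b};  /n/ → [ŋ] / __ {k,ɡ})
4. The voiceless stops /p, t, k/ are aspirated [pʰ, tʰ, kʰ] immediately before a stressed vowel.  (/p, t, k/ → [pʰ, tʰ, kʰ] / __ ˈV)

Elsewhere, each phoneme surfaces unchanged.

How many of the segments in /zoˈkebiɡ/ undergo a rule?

Segments that undergo a rule: /k/ → [kʰ] (rule 4); /e/ → [eː] (rule 2); /i/ → [iː] (rule 2); /ɡ/ → [k] (rule 1).
All other segments surface unchanged.

4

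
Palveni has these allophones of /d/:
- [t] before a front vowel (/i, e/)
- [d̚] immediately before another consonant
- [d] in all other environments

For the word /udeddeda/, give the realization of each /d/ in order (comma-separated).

Occurrence 1 (position 2): before a front vowel (/i, e/) → [t].
Occurrence 2 (position 4): immediately before another consonant → [d̚].
Occurrence 3 (position 5): before a front vowel (/i, e/) → [t].
Occurrence 4 (position 7): no conditioning environment matches → elsewhere allophone [d].

[t], [d̚], [t], [d]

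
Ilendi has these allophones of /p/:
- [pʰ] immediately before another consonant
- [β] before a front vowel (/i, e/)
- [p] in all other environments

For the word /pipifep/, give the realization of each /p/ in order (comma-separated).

Occurrence 1 (position 1): before a front vowel (/i, e/) → [β].
Occurrence 2 (position 3): before a front vowel (/i, e/) → [β].
Occurrence 3 (position 7): no conditioning environment matches → elsewhere allophone [p].

[β], [β], [p]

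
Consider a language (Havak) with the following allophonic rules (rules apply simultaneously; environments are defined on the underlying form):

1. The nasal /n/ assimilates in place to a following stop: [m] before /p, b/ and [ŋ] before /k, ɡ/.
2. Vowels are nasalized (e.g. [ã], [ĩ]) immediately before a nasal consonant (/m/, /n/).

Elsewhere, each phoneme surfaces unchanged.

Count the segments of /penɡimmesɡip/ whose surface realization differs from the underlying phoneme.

Segments that undergo a rule: /e/ → [ẽ] (rule 2); /n/ → [ŋ] (rule 1); /i/ → [ĩ] (rule 2).
All other segments surface unchanged.

3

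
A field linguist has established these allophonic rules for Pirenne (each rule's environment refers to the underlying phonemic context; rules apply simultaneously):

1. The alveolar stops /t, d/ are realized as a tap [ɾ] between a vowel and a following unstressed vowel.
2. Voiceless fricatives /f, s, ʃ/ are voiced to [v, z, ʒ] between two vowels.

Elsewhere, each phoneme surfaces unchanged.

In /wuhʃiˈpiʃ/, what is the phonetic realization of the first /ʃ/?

[ʃ]

/ʃ/ — between /h/ and /i/; rule 2 does not apply here → [ʃ].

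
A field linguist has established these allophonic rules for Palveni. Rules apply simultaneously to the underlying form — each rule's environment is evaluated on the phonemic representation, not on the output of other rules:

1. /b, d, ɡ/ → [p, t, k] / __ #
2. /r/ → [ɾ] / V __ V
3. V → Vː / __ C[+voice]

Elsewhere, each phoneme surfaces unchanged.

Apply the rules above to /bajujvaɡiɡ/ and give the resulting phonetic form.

[baːjuːjvaːɡiːk]

/b/ (word-initial) is in the target of rule 1 but the environment (word-finally) is not met → [b].
/a/ meets the environment for rule 3 (before a voiced consonant) → [aː].
/j/ (between /a/ and /u/): no rule targets it → [j].
/u/ meets the environment for rule 3 (before a voiced consonant) → [uː].
/j/ stays [j].
/v/ — not in any rule's target class → [v].
/a/ — between /v/ and /ɡ/, before a voiced consonant — surfaces as [aː] (rule 3).
/ɡ/ — between /a/ and /i/; rule 1 does not apply here → [ɡ].
Rule 3 applies to /i/ (between /ɡ/ and /ɡ/: before a voiced consonant) → [iː].
/ɡ/ (word-final) occurs word-finally → [k] by rule 1.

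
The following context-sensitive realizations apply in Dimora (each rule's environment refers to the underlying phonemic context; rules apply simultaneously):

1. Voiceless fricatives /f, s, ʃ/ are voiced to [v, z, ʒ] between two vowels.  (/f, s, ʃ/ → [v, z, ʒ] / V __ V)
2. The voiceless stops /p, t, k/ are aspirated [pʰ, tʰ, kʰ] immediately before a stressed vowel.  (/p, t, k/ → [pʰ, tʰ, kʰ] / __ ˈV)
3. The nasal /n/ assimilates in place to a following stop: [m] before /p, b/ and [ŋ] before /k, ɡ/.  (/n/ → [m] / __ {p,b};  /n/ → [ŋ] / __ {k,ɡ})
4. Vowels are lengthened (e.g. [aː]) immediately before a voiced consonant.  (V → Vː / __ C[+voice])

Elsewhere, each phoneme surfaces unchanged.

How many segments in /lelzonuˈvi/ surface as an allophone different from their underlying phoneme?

Segments that undergo a rule: /e/ → [eː] (rule 4); /o/ → [oː] (rule 4); /u/ → [uː] (rule 4).
All other segments surface unchanged.

3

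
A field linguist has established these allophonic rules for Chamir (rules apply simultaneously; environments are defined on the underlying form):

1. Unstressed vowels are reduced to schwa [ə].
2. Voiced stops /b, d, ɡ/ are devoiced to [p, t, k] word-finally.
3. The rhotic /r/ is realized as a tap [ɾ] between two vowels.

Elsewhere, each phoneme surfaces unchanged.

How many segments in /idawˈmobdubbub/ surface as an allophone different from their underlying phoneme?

5

Segments that undergo a rule: /i/ → [ə] (rule 1); /a/ → [ə] (rule 1); /u/ → [ə] (rule 1); /u/ → [ə] (rule 1); /b/ → [p] (rule 2).
All other segments surface unchanged.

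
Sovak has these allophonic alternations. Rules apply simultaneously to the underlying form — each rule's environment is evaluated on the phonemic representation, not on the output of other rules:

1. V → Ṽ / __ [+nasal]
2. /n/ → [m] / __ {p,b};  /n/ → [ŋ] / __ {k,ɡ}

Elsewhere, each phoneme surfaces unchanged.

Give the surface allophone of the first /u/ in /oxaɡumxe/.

[ũ]

Rule 1 applies to /u/ (between /ɡ/ and /m/: before a nasal consonant) → [ũ].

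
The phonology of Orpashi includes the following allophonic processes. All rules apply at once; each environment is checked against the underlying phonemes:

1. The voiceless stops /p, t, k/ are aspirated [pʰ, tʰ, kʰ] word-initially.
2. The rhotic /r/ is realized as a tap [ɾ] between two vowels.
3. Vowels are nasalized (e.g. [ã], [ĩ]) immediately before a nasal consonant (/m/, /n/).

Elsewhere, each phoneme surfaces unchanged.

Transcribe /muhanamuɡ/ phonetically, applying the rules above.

[muhãnãmuɡ]

/u/ — between /m/ and /h/; rule 3 does not apply here → [u].
/a/ (between /h/ and /n/) occurs before a nasal consonant → [ã] by rule 3.
/a/ meets the environment for rule 3 (before a nasal consonant) → [ã].
/u/ (between /m/ and /ɡ/) fails the environment for rule 3, so it stays [u].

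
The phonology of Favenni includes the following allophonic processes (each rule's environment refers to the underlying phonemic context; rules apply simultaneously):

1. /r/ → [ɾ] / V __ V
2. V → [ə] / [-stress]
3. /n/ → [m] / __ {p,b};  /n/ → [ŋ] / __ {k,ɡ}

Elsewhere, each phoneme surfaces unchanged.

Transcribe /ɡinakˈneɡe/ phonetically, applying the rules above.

/ɡ/ (word-initial): no rule targets it → [ɡ].
Rule 2 applies to /i/ (between /ɡ/ and /n/: in an unstressed syllable) → [ə].
/n/ — between /i/ and /a/; rule 3 does not apply here → [n].
/a/ (between /n/ and /k/): in an unstressed syllable, so rule 2 applies → [ə].
/k/ — not in any rule's target class → [k].
/n/ (between /k/ and /e/) is in the target of rule 3 but the environment (before a labial or velar stop) is not met → [n].
/e/ (between /n/ and /ɡ/): rule 2 targets it, but not in an unstressed syllable → unchanged [e].
/ɡ/ (between /e/ and /e/): no rule targets it → [ɡ].
/e/ meets the environment for rule 2 (in an unstressed syllable) → [ə].

[ɡənəkˈneɡə]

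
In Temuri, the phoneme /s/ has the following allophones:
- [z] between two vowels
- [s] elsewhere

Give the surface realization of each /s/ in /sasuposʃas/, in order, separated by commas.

[s], [z], [s], [s]

Occurrence 1 (position 1): no conditioning environment matches → elsewhere allophone [s].
Occurrence 2 (position 3): between two vowels → [z].
Occurrence 3 (position 7): no conditioning environment matches → elsewhere allophone [s].
Occurrence 4 (position 10): no conditioning environment matches → elsewhere allophone [s].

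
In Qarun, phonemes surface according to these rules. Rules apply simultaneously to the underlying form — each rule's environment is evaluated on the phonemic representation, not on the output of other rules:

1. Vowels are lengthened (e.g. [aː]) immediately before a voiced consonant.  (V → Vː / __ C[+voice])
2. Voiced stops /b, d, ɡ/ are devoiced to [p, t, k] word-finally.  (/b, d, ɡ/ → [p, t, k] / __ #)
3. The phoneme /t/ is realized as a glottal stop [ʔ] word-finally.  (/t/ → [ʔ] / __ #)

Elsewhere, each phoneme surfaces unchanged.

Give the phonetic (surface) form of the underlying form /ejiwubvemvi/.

/e/ (word-initial): before a voiced consonant, so rule 1 applies → [eː].
/j/ (between /e/ and /i/): no rule targets it → [j].
/i/ meets the environment for rule 1 (before a voiced consonant) → [iː].
/w/ — not in any rule's target class → [w].
/u/ (between /w/ and /b/): before a voiced consonant, so rule 1 applies → [uː].
/b/ (between /u/ and /v/) is in the target of rule 2 but the environment (word-finally) is not met → [b].
/v/ (between /b/ and /e/) is unaffected → [v].
/e/ — between /v/ and /m/, before a voiced consonant — surfaces as [eː] (rule 1).
/m/ (between /e/ and /v/): no rule targets it → [m].
/v/ (between /m/ and /i/) is unaffected → [v].
/i/ (word-final) fails the environment for rule 1, so it stays [i].

[eːjiːwuːbveːmvi]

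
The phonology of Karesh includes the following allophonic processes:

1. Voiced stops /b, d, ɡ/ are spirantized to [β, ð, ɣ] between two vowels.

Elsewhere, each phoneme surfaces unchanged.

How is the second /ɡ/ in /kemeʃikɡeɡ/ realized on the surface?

[ɡ]

/ɡ/ — word-final; rule 1 does not apply here → [ɡ].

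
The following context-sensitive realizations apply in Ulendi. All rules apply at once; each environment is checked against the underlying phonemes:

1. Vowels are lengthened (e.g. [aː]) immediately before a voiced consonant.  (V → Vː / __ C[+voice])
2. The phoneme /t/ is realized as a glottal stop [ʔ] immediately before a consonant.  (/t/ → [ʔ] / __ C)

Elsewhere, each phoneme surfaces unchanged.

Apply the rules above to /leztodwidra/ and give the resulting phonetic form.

/e/ — between /l/ and /z/, before a voiced consonant — surfaces as [eː] (rule 1).
/t/ (between /z/ and /o/) is in the target of rule 2 but the environment (immediately before a consonant) is not met → [t].
Rule 1 applies to /o/ (between /t/ and /d/: before a voiced consonant) → [oː].
/i/ meets the environment for rule 1 (before a voiced consonant) → [iː].
/a/ — word-final; rule 1 does not apply here → [a].

[leːztoːdwiːdra]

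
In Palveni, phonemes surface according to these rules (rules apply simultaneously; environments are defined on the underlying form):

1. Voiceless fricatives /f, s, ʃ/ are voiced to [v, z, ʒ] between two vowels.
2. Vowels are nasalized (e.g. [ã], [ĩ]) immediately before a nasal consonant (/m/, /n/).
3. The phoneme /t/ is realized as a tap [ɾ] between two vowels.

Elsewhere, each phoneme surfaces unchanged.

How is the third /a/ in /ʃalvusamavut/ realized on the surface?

/a/ (between /m/ and /v/): rule 2 targets it, but not before a nasal consonant → unchanged [a].

[a]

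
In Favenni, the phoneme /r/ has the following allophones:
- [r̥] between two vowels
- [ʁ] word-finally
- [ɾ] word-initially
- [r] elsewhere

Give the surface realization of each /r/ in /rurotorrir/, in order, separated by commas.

Occurrence 1 (position 1): word-initially → [ɾ].
Occurrence 2 (position 3): between two vowels → [r̥].
Occurrence 3 (position 7): no conditioning environment matches → elsewhere allophone [r].
Occurrence 4 (position 8): no conditioning environment matches → elsewhere allophone [r].
Occurrence 5 (position 10): word-finally → [ʁ].

[ɾ], [r̥], [r], [r], [ʁ]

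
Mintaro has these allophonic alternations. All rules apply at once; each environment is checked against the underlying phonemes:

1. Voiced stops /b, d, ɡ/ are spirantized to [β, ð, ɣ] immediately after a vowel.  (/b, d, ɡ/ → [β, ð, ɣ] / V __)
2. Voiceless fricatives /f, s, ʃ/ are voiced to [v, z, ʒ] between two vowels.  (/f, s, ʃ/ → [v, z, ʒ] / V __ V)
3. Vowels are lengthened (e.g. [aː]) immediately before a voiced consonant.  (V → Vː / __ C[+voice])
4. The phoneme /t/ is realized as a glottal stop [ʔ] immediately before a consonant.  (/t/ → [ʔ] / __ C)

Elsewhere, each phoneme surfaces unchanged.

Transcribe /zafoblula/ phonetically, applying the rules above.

/z/ — not in any rule's target class → [z].
/a/ (between /z/ and /f/): rule 3 targets it, but not before a voiced consonant → unchanged [a].
/f/ — between /a/ and /o/, between two vowels — surfaces as [v] (rule 2).
/o/ (between /f/ and /b/): before a voiced consonant, so rule 3 applies → [oː].
/b/ (between /o/ and /l/) occurs immediately after a vowel → [β] by rule 1.
/l/ (between /b/ and /u/): no rule targets it → [l].
/u/ — between /l/ and /l/, before a voiced consonant — surfaces as [uː] (rule 3).
/l/ stays [l].
/a/ (word-final) fails the environment for rule 3, so it stays [a].

[zavoːβluːla]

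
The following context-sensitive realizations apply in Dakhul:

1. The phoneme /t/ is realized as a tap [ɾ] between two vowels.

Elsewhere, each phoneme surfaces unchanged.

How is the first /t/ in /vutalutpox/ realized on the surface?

[ɾ]

/t/ — between /u/ and /a/, between two vowels — surfaces as [ɾ] (rule 1).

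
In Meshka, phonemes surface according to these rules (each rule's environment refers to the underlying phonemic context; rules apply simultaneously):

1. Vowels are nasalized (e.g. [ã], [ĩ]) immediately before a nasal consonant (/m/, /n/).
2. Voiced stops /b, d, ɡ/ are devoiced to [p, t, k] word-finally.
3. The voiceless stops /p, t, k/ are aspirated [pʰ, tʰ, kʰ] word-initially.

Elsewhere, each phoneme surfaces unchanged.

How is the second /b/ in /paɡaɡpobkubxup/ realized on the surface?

/b/ (between /u/ and /x/): rule 2 targets it, but not word-finally → unchanged [b].

[b]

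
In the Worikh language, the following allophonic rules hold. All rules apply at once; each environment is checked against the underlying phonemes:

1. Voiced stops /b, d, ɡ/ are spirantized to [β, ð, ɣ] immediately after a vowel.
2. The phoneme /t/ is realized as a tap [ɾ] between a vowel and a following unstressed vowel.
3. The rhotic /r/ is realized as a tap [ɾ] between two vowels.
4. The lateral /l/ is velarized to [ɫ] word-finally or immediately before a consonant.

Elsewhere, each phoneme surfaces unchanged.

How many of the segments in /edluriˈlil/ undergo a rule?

Segments that undergo a rule: /d/ → [ð] (rule 1); /r/ → [ɾ] (rule 3); /l/ → [ɫ] (rule 4).
All other segments surface unchanged.

3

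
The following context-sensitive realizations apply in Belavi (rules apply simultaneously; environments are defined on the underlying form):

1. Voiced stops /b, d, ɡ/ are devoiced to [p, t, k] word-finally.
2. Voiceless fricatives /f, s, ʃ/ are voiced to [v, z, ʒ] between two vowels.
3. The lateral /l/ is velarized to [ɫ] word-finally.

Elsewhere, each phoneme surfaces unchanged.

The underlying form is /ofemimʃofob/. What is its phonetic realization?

/o/ (word-initial) is unaffected → [o].
/f/ (between /o/ and /e/) occurs between two vowels → [v] by rule 2.
/e/ (between /f/ and /m/): no rule targets it → [e].
/m/ stays [m].
/i/ stays [i].
/m/ — not in any rule's target class → [m].
/ʃ/ (between /m/ and /o/) fails the environment for rule 2, so it stays [ʃ].
/o/ (between /ʃ/ and /f/) is unaffected → [o].
/f/ (between /o/ and /o/) occurs between two vowels → [v] by rule 2.
/o/ (between /f/ and /b/): no rule targets it → [o].
/b/ — word-final, word-finally — surfaces as [p] (rule 1).

[ovemimʃovop]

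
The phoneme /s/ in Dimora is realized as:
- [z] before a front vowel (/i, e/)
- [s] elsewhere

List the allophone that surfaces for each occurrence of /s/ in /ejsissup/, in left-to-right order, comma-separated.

Occurrence 1 (position 3): before a front vowel (/i, e/) → [z].
Occurrence 2 (position 5): no conditioning environment matches → elsewhere allophone [s].
Occurrence 3 (position 6): no conditioning environment matches → elsewhere allophone [s].

[z], [s], [s]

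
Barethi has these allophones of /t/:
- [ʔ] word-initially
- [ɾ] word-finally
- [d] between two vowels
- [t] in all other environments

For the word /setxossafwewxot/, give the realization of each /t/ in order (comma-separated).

[t], [ɾ]

Occurrence 1 (position 3): no conditioning environment matches → elsewhere allophone [t].
Occurrence 2 (position 15): word-finally → [ɾ].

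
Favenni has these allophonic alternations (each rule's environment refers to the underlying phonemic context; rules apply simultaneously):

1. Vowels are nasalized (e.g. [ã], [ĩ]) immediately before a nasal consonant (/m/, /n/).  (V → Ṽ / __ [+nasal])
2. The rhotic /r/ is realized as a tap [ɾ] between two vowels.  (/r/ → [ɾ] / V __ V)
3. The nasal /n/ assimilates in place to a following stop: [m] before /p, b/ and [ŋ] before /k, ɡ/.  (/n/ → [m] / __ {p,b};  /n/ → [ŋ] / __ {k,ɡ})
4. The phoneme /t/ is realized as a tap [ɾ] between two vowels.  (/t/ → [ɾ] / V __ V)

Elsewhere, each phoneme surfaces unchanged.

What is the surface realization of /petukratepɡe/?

/p/ (word-initial): no rule targets it → [p].
/e/ (between /p/ and /t/): rule 1 targets it, but not before a nasal consonant → unchanged [e].
Rule 4 applies to /t/ (between /e/ and /u/: between two vowels) → [ɾ].
/u/ — between /t/ and /k/; rule 1 does not apply here → [u].
/k/ (between /u/ and /r/): no rule targets it → [k].
/r/ — between /k/ and /a/; rule 2 does not apply here → [r].
/a/ (between /r/ and /t/): rule 1 targets it, but not before a nasal consonant → unchanged [a].
/t/ (between /a/ and /e/) occurs between two vowels → [ɾ] by rule 4.
/e/ (between /t/ and /p/) is in the target of rule 1 but the environment (before a nasal consonant) is not met → [e].
/p/ — not in any rule's target class → [p].
/ɡ/ stays [ɡ].
/e/ — word-final; rule 1 does not apply here → [e].

[peɾukraɾepɡe]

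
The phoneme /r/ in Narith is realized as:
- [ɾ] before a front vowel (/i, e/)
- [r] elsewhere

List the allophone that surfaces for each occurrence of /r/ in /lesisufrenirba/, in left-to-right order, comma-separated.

[ɾ], [r]

Occurrence 1 (position 8): before a front vowel (/i, e/) → [ɾ].
Occurrence 2 (position 12): no conditioning environment matches → elsewhere allophone [r].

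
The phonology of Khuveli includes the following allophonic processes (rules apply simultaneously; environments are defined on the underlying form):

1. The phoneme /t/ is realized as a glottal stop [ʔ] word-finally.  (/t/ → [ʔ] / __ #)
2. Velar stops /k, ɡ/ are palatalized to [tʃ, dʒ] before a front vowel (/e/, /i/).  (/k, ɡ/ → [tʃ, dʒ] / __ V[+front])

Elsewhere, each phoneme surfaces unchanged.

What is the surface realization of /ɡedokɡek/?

[dʒedokdʒek]

/ɡ/ (word-initial) occurs before a front vowel → [dʒ] by rule 2.
/e/ (between /ɡ/ and /d/) is unaffected → [e].
/d/ (between /e/ and /o/) is unaffected → [d].
/o/ — not in any rule's target class → [o].
/k/ (between /o/ and /ɡ/) fails the environment for rule 2, so it stays [k].
/ɡ/ (between /k/ and /e/) occurs before a front vowel → [dʒ] by rule 2.
/e/ — not in any rule's target class → [e].
/k/ (word-final) is in the target of rule 2 but the environment (before a front vowel) is not met → [k].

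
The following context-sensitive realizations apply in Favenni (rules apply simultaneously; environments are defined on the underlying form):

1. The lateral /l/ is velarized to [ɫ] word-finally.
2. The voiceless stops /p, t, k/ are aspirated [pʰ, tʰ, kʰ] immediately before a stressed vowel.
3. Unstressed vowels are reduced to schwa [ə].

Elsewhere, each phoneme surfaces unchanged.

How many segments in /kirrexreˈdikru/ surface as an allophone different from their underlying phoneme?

Segments that undergo a rule: /i/ → [ə] (rule 3); /e/ → [ə] (rule 3); /e/ → [ə] (rule 3); /u/ → [ə] (rule 3).
All other segments surface unchanged.

4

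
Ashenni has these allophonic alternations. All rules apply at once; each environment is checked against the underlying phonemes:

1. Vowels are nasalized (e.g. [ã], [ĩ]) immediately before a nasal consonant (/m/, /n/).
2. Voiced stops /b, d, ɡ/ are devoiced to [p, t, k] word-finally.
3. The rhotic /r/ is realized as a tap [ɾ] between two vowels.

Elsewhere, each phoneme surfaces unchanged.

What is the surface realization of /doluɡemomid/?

[doluɡẽmõmit]

/d/ (word-initial): rule 2 targets it, but not word-finally → unchanged [d].
/o/ — between /d/ and /l/; rule 1 does not apply here → [o].
/l/ (between /o/ and /u/): no rule targets it → [l].
/u/ (between /l/ and /ɡ/) fails the environment for rule 1, so it stays [u].
/ɡ/ (between /u/ and /e/) fails the environment for rule 2, so it stays [ɡ].
/e/ meets the environment for rule 1 (before a nasal consonant) → [ẽ].
/m/ (between /e/ and /o/) is unaffected → [m].
/o/ — between /m/ and /m/, before a nasal consonant — surfaces as [õ] (rule 1).
/m/ (between /o/ and /i/): no rule targets it → [m].
/i/ (between /m/ and /d/) fails the environment for rule 1, so it stays [i].
/d/ — word-final, word-finally — surfaces as [t] (rule 2).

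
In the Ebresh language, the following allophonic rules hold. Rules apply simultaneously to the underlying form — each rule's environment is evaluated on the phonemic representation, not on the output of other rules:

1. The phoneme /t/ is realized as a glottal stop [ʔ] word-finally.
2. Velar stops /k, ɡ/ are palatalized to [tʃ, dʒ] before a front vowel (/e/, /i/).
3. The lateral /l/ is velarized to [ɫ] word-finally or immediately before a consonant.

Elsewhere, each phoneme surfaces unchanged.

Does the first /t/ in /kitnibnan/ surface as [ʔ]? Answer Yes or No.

/t/ — between /i/ and /n/; rule 1 does not apply here → [t].
The actual realization is [t], not [ʔ].

No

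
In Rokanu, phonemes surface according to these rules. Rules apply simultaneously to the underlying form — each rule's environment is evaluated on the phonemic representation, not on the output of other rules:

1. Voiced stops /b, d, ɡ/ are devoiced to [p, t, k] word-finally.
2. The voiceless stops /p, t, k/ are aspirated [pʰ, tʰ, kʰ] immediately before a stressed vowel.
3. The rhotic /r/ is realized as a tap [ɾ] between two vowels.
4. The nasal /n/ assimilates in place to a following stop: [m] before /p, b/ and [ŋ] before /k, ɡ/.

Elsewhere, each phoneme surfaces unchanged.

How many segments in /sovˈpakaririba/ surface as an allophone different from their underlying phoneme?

3

Segments that undergo a rule: /p/ → [pʰ] (rule 2); /r/ → [ɾ] (rule 3); /r/ → [ɾ] (rule 3).
All other segments surface unchanged.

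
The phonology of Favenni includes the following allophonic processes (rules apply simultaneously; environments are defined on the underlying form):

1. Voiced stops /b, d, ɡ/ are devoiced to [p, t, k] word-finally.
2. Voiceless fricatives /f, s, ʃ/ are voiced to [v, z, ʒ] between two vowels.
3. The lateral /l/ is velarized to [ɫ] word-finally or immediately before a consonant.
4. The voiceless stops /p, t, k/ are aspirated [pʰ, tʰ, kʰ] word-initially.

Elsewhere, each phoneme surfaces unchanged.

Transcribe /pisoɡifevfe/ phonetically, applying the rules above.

[pʰizoɡivevfe]

/p/ meets the environment for rule 4 (word-initially) → [pʰ].
/i/ stays [i].
/s/ — between /i/ and /o/, between two vowels — surfaces as [z] (rule 2).
/o/ (between /s/ and /ɡ/) is unaffected → [o].
/ɡ/ — between /o/ and /i/; rule 1 does not apply here → [ɡ].
/i/ (between /ɡ/ and /f/) is unaffected → [i].
Rule 2 applies to /f/ (between /i/ and /e/: between two vowels) → [v].
/e/ stays [e].
/v/ stays [v].
/f/ (between /v/ and /e/) fails the environment for rule 2, so it stays [f].
/e/ — not in any rule's target class → [e].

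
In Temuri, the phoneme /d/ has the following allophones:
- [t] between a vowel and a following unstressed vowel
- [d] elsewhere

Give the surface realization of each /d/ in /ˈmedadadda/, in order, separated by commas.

[t], [t], [d], [d]

Occurrence 1 (position 3): between a vowel and a following unstressed vowel → [t].
Occurrence 2 (position 5): between a vowel and a following unstressed vowel → [t].
Occurrence 3 (position 7): no conditioning environment matches → elsewhere allophone [d].
Occurrence 4 (position 8): no conditioning environment matches → elsewhere allophone [d].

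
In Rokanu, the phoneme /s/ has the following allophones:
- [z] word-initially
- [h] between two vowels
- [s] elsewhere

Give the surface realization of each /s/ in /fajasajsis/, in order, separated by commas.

[h], [s], [s]

Occurrence 1 (position 5): between two vowels → [h].
Occurrence 2 (position 8): no conditioning environment matches → elsewhere allophone [s].
Occurrence 3 (position 10): no conditioning environment matches → elsewhere allophone [s].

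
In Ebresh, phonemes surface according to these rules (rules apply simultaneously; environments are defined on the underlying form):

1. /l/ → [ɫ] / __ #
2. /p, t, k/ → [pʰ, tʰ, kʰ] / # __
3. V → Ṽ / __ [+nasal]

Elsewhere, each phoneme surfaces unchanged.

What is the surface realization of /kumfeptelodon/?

[kʰũmfeptelodõn]

Rule 2 applies to /k/ (word-initial: word-initially) → [kʰ].
/u/ — between /k/ and /m/, before a nasal consonant — surfaces as [ũ] (rule 3).
/m/ — not in any rule's target class → [m].
/f/ (between /m/ and /e/) is unaffected → [f].
/e/ (between /f/ and /p/) fails the environment for rule 3, so it stays [e].
/p/ (between /e/ and /t/) fails the environment for rule 2, so it stays [p].
/t/ (between /p/ and /e/) is in the target of rule 2 but the environment (word-initially) is not met → [t].
/e/ — between /t/ and /l/; rule 3 does not apply here → [e].
/l/ (between /e/ and /o/) fails the environment for rule 1, so it stays [l].
/o/ (between /l/ and /d/): rule 3 targets it, but not before a nasal consonant → unchanged [o].
/d/ stays [d].
Rule 3 applies to /o/ (between /d/ and /n/: before a nasal consonant) → [õ].
/n/ — not in any rule's target class → [n].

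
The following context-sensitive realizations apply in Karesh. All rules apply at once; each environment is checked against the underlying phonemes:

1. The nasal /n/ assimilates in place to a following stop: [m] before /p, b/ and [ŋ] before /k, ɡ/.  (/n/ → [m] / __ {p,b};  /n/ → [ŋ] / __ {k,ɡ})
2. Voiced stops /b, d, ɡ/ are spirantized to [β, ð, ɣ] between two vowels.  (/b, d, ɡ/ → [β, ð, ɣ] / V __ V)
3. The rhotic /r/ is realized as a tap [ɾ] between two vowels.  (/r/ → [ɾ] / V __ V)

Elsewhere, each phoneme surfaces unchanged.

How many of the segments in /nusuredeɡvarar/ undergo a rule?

3

Segments that undergo a rule: /r/ → [ɾ] (rule 3); /d/ → [ð] (rule 2); /r/ → [ɾ] (rule 3).
All other segments surface unchanged.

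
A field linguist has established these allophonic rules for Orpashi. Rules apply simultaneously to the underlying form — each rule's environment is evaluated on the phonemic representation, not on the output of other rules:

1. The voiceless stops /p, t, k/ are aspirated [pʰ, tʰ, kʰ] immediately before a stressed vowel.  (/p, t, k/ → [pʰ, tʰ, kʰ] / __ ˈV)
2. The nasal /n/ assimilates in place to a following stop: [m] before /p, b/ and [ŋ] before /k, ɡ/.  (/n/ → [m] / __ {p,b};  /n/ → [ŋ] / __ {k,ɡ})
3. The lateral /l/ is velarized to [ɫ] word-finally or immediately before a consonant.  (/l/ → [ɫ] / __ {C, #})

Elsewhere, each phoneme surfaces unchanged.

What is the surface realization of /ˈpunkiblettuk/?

/p/ meets the environment for rule 1 (immediately before a stressed vowel) → [pʰ].
/u/ stays [u].
/n/ (between /u/ and /k/) occurs before a labial or velar stop → [ŋ] by rule 2.
/k/ (between /n/ and /i/) fails the environment for rule 1, so it stays [k].
/i/ (between /k/ and /b/) is unaffected → [i].
/b/ (between /i/ and /l/): no rule targets it → [b].
/l/ (between /b/ and /e/) is in the target of rule 3 but the environment (word-finally or immediately before a consonant) is not met → [l].
/e/ (between /l/ and /t/): no rule targets it → [e].
/t/ — between /e/ and /t/; rule 1 does not apply here → [t].
/t/ — between /t/ and /u/; rule 1 does not apply here → [t].
/u/ stays [u].
/k/ (word-final) fails the environment for rule 1, so it stays [k].

[ˈpʰuŋkiblettuk]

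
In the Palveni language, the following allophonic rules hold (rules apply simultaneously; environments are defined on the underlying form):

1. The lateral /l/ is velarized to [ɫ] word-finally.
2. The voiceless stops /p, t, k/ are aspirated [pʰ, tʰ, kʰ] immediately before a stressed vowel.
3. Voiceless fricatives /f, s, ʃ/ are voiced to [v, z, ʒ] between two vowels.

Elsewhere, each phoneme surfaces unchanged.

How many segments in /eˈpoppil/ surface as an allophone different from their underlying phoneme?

2

Segments that undergo a rule: /p/ → [pʰ] (rule 2); /l/ → [ɫ] (rule 1).
All other segments surface unchanged.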